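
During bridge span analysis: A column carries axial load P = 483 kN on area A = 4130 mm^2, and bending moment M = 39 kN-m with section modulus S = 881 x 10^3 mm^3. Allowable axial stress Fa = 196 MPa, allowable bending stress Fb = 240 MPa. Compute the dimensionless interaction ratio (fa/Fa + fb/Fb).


f_a = P / A = 483000.0 / 4130 = 116.9492 MPa
f_b = M / S = 39000000.0 / 881000.0 = 44.2679 MPa
Ratio = f_a / Fa + f_b / Fb
= 116.9492 / 196 + 44.2679 / 240
= 0.7811 (dimensionless)

0.7811 (dimensionless)


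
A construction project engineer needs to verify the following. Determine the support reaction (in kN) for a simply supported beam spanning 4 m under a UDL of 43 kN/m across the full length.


Total load = w * L = 43 * 4 = 172 kN
By symmetry, each reaction R = total / 2 = 172 / 2 = 86.0 kN

86.0 kN


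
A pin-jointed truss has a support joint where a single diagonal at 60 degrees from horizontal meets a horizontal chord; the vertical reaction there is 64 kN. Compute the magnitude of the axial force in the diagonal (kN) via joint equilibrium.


At the joint, only the diagonal has a vertical component, so vertical equilibrium gives:
F * sin(60) = 64
F = 64 / sin(60)
= 64 / 0.866025
= 73.9 kN

73.9 kN


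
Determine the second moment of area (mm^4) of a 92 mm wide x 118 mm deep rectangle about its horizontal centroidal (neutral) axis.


I = b * h^3 / 12
= 92 * 118^3 / 12
= 92 * 1643032 / 12
= 12596578.67 mm^4

12596578.67 mm^4


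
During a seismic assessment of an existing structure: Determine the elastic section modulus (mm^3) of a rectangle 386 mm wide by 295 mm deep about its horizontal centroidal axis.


S = b * h^2 / 6
= 386 * 295^2 / 6
= 386 * 87025 / 6
= 5598608.33 mm^3

5598608.33 mm^3


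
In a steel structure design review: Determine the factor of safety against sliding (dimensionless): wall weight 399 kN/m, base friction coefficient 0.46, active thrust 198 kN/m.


Resisting force = mu * W = 0.46 * 399 = 183.54 kN/m
FOS = Resisting / Driving = 183.54 / 198
= 0.927 (dimensionless)

0.927 (dimensionless)


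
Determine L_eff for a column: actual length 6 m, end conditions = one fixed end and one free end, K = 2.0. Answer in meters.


L_eff = K * L
= 2.0 * 6
= 12.0 m

12.0 m


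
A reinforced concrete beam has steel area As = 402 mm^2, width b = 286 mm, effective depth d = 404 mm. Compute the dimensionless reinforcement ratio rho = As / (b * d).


rho = As / (b * d)
= 402 / (286 * 404)
= 402 / 115544
= 0.003479 (dimensionless)

0.003479 (dimensionless)


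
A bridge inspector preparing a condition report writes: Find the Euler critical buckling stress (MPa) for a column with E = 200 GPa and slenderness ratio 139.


sigma_cr = pi^2 * E / lambda^2
= 9.8696 * 200000.0 / 139^2
= 9.8696 * 200000.0 / 19321
= 102.1645 MPa

102.1645 MPa


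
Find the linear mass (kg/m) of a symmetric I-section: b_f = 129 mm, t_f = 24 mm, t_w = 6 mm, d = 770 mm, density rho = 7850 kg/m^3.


A_flanges = 2 * 129 * 24 = 6192 mm^2
A_web = (770 - 2 * 24) * 6 = 4332 mm^2
A_total = 6192 + 4332 = 10524 mm^2 = 0.010524 m^2
Weight = rho * A = 7850 * 0.010524 = 82.6134 kg/m

82.6134 kg/m


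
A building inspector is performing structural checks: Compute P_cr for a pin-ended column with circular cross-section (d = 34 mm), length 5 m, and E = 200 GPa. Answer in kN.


I = pi * d^4 / 64 = 65597.24 mm^4
L = 5000.0 mm
P_cr = pi^2 * E * I / L^2
= 9.8696 * 200000.0 * 65597.24 / 5000.0^2
= 5179.35 N = 5.1794 kN

5.1794 kN


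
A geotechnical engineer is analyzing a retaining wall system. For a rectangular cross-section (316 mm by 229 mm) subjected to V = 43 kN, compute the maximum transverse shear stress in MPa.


A = b * h = 316 * 229 = 72364 mm^2
V = 43 kN = 43000.0 N
tau_max = 1.5 * V / A = 1.5 * 43000.0 / 72364
= 0.8913 MPa

0.8913 MPa


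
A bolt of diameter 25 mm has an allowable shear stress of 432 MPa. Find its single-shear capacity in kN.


A = pi * d^2 / 4 = pi * 25^2 / 4 = 490.8739 mm^2
V = f_v * A / 1000 = 432 * 490.8739 / 1000
= 212.0575 kN

212.0575 kN


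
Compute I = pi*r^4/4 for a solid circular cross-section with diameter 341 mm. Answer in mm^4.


r = d / 2 = 341 / 2 = 170.5 mm
I = pi * r^4 / 4 = pi * 170.5^4 / 4
= 663723836.22 mm^4

663723836.22 mm^4


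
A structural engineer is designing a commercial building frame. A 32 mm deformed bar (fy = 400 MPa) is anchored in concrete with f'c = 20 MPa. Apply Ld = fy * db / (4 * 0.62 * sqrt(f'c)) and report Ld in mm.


Ld = (fy * db) / (4 * 0.62 * sqrt(f'c))
= (400 * 32) / (4 * 0.62 * sqrt(20))
= 12800 / 11.0909
= 1154.1 mm

1154.1 mm


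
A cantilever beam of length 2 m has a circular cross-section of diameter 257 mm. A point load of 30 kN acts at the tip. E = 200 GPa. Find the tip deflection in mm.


I = pi * d^4 / 64 = pi * 257^4 / 64 = 214142265.05 mm^4
L = 2000.0 mm, P = 30000.0 N, E = 200000.0 MPa
delta = P * L^3 / (3 * E * I)
= 30000.0 * 2000.0^3 / (3 * 200000.0 * 214142265.05)
= 1.8679 mm

1.8679 mm


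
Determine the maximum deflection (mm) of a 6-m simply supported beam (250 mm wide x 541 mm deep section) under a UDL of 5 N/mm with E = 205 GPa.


I = 250 * 541^3 / 12 = 3298758770.83 mm^4
L = 6000.0 mm, w = 5 N/mm, E = 205000.0 MPa
delta = 5 * w * L^4 / (384 * E * I)
= 5 * 5 * 6000.0^4 / (384 * 205000.0 * 3298758770.83)
= 0.1248 mm

0.1248 mm


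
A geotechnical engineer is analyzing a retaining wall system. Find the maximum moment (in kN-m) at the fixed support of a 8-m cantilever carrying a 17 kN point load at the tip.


For a cantilever with a point load at the free end:
M_max = P * L = 17 * 8 = 136 kN-m

136 kN-m


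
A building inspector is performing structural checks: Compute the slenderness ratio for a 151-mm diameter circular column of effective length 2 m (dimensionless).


Radius of gyration r = d / 4 = 151 / 4 = 37.75 mm
L_eff = 2000.0 mm
Slenderness ratio = L / r = 2000.0 / 37.75 = 52.98 (dimensionless)

52.98 (dimensionless)


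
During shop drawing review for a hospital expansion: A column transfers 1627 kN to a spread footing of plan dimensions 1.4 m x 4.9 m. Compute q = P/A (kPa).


A = 1.4 * 4.9 = 6.86 m^2
q = P / A = 1627 / 6.86
= 237.172 kPa

237.172 kPa


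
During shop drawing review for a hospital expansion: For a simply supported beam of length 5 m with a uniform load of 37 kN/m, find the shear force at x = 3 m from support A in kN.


R_A = w * L / 2 = 37 * 5 / 2 = 92.5 kN
V(x) = R_A - w * x = 92.5 - 37 * 3
= -18.5 kN

-18.5 kN


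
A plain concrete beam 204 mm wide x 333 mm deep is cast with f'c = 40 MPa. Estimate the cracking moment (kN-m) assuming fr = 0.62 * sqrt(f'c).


fr = 0.62 * sqrt(40) = 0.62 * 6.3246 = 3.9212 MPa
I = 204 * 333^3 / 12 = 627742629.0 mm^4
y_t = 166.5 mm
M_cr = fr * I / y_t = 3.9212 * 627742629.0 / 166.5 N-mm
= 14.7839 kN-m

14.7839 kN-m


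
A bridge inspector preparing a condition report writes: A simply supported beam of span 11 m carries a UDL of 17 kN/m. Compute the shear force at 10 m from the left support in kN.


R_A = w * L / 2 = 17 * 11 / 2 = 93.5 kN
V(x) = R_A - w * x = 93.5 - 17 * 10
= -76.5 kN

-76.5 kN


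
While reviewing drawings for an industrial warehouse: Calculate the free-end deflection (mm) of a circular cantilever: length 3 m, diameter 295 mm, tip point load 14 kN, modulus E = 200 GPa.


I = pi * d^4 / 64 = pi * 295^4 / 64 = 371755979.48 mm^4
L = 3000.0 mm, P = 14000.0 N, E = 200000.0 MPa
delta = P * L^3 / (3 * E * I)
= 14000.0 * 3000.0^3 / (3 * 200000.0 * 371755979.48)
= 1.6947 mm

1.6947 mm


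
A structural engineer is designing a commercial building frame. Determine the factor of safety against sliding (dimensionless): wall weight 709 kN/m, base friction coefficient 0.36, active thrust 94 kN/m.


Resisting force = mu * W = 0.36 * 709 = 255.24 kN/m
FOS = Resisting / Driving = 255.24 / 94
= 2.7153 (dimensionless)

2.7153 (dimensionless)


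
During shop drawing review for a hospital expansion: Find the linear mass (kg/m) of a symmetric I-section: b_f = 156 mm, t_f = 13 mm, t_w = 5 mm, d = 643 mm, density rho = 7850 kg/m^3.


A_flanges = 2 * 156 * 13 = 4056 mm^2
A_web = (643 - 2 * 13) * 5 = 3085 mm^2
A_total = 4056 + 3085 = 7141 mm^2 = 0.007141 m^2
Weight = rho * A = 7850 * 0.007141 = 56.0568 kg/m

56.0568 kg/m


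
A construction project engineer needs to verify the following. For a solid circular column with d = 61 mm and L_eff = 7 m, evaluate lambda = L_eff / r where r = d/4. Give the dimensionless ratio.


Radius of gyration r = d / 4 = 61 / 4 = 15.25 mm
L_eff = 7000.0 mm
Slenderness ratio = L / r = 7000.0 / 15.25 = 459.02 (dimensionless)

459.02 (dimensionless)


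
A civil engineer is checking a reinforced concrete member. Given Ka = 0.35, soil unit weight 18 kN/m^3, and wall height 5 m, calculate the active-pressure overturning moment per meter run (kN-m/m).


Pa = 0.5 * Ka * gamma * H^2
= 0.5 * 0.35 * 18 * 5^2
= 78.75 kN/m
Arm = H / 3 = 5 / 3 = 1.6667 m
Mo = Pa * arm = Pa * H / 3 = 78.75 * 5 / 3 = 131.25 kN-m/m

131.25 kN-m/m


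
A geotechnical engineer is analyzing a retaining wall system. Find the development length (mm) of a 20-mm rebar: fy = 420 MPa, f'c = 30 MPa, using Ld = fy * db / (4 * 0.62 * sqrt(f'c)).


Ld = (fy * db) / (4 * 0.62 * sqrt(f'c))
= (420 * 20) / (4 * 0.62 * sqrt(30))
= 8400 / 13.5835
= 618.4 mm

618.4 mm


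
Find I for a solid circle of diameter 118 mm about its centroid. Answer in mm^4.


r = d / 2 = 118 / 2 = 59.0 mm
I = pi * r^4 / 4 = pi * 59.0^4 / 4
= 9516953.07 mm^4

9516953.07 mm^4


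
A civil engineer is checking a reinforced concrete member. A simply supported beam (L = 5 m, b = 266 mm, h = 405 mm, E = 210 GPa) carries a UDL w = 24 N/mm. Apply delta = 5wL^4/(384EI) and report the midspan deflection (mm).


I = 266 * 405^3 / 12 = 1472534437.5 mm^4
L = 5000.0 mm, w = 24 N/mm, E = 210000.0 MPa
delta = 5 * w * L^4 / (384 * E * I)
= 5 * 24 * 5000.0^4 / (384 * 210000.0 * 1472534437.5)
= 0.6316 mm

0.6316 mm


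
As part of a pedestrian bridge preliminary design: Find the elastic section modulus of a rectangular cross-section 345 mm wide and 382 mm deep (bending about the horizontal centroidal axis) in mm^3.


S = b * h^2 / 6
= 345 * 382^2 / 6
= 345 * 145924 / 6
= 8390630.0 mm^3

8390630.0 mm^3


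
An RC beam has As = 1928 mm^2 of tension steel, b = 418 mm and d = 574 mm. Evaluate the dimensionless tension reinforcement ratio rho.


rho = As / (b * d)
= 1928 / (418 * 574)
= 1928 / 239932
= 0.008036 (dimensionless)

0.008036 (dimensionless)


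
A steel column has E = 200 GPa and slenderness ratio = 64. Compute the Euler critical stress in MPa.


sigma_cr = pi^2 * E / lambda^2
= 9.8696 * 200000.0 / 64^2
= 9.8696 * 200000.0 / 4096
= 481.9143 MPa

481.9143 MPa


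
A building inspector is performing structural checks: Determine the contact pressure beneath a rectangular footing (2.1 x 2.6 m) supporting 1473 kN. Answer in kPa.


A = 2.1 * 2.6 = 5.46 m^2
q = P / A = 1473 / 5.46
= 269.7802 kPa

269.7802 kPa


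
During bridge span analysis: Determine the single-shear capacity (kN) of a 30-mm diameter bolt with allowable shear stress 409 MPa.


A = pi * d^2 / 4 = pi * 30^2 / 4 = 706.8583 mm^2
V = f_v * A / 1000 = 409 * 706.8583 / 1000
= 289.1051 kN

289.1051 kN


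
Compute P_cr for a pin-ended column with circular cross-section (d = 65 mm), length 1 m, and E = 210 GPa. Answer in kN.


I = pi * d^4 / 64 = 876240.51 mm^4
L = 1000.0 mm
P_cr = pi^2 * E * I / L^2
= 9.8696 * 210000.0 * 876240.51 / 1000.0^2
= 1816110.9 N = 1816.1109 kN

1816.1109 kN


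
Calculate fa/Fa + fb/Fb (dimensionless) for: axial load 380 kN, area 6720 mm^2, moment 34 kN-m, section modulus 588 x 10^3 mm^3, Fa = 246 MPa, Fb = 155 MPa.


f_a = P / A = 380000.0 / 6720 = 56.5476 MPa
f_b = M / S = 34000000.0 / 588000.0 = 57.8231 MPa
Ratio = f_a / Fa + f_b / Fb
= 56.5476 / 246 + 57.8231 / 155
= 0.6029 (dimensionless)

0.6029 (dimensionless)


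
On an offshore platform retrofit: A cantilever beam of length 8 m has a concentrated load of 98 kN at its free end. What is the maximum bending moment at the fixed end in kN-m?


For a cantilever with a point load at the free end:
M_max = P * L = 98 * 8 = 784 kN-m

784 kN-m


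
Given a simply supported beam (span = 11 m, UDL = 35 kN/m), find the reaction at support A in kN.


Total load = w * L = 35 * 11 = 385 kN
By symmetry, each reaction R = total / 2 = 385 / 2 = 192.5 kN

192.5 kN


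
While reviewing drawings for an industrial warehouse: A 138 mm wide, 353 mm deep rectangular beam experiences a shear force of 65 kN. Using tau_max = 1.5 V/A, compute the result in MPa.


A = b * h = 138 * 353 = 48714 mm^2
V = 65 kN = 65000.0 N
tau_max = 1.5 * V / A = 1.5 * 65000.0 / 48714
= 2.0015 MPa

2.0015 MPa


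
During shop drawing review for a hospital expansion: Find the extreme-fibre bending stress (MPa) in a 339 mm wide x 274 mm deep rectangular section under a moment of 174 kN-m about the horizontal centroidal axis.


I = b * h^3 / 12 = 339 * 274^3 / 12 = 581125778.0 mm^4
y = h / 2 = 274 / 2 = 137.0 mm
M = 174 kN-m = 174000000.0 N-mm
sigma = M * y / I = 174000000.0 * 137.0 / 581125778.0
= 41.02 MPa

41.02 MPa


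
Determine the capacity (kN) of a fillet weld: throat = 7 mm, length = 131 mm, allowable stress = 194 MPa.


Strength = throat * length * allowable stress
= 7 * 131 * 194 N
= 177898 N
= 177.9 kN

177.9 kN


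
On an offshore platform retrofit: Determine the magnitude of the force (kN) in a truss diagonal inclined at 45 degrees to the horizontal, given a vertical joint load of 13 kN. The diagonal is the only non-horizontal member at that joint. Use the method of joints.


At the joint, only the diagonal has a vertical component, so vertical equilibrium gives:
F * sin(45) = 13
F = 13 / sin(45)
= 13 / 0.707107
= 18.38 kN

18.38 kN


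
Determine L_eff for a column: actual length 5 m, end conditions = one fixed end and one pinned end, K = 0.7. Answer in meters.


L_eff = K * L
= 0.7 * 5
= 3.5 m

3.5 m


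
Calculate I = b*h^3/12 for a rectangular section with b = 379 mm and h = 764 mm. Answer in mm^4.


I = b * h^3 / 12
= 379 * 764^3 / 12
= 379 * 445943744 / 12
= 14084389914.67 mm^4

14084389914.67 mm^4


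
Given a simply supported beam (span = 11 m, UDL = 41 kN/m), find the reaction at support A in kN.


Total load = w * L = 41 * 11 = 451 kN
By symmetry, each reaction R = total / 2 = 451 / 2 = 225.5 kN

225.5 kN


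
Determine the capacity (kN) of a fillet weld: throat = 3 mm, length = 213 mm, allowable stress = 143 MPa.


Strength = throat * length * allowable stress
= 3 * 213 * 143 N
= 91377 N
= 91.38 kN

91.38 kN


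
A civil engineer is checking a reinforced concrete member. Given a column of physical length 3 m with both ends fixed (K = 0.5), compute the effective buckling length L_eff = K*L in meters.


L_eff = K * L
= 0.5 * 3
= 1.5 m

1.5 m


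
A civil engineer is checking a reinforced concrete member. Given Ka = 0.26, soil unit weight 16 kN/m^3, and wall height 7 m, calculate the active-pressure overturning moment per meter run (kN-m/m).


Pa = 0.5 * Ka * gamma * H^2
= 0.5 * 0.26 * 16 * 7^2
= 101.92 kN/m
Arm = H / 3 = 7 / 3 = 2.3333 m
Mo = Pa * arm = Pa * H / 3 = 101.92 * 7 / 3 = 237.8133 kN-m/m

237.8133 kN-m/m


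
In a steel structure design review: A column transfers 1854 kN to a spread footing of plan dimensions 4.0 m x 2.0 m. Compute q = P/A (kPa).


A = 4.0 * 2.0 = 8.0 m^2
q = P / A = 1854 / 8.0
= 231.75 kPa

231.75 kPa


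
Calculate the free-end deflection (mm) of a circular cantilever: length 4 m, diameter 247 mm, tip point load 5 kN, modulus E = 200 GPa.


I = pi * d^4 / 64 = pi * 247^4 / 64 = 182708062.3 mm^4
L = 4000.0 mm, P = 5000.0 N, E = 200000.0 MPa
delta = P * L^3 / (3 * E * I)
= 5000.0 * 4000.0^3 / (3 * 200000.0 * 182708062.3)
= 2.919 mm

2.919 mm


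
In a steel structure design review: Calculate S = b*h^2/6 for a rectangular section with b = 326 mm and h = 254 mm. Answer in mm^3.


S = b * h^2 / 6
= 326 * 254^2 / 6
= 326 * 64516 / 6
= 3505369.33 mm^3

3505369.33 mm^3


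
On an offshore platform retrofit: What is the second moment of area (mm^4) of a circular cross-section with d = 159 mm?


r = d / 2 = 159 / 2 = 79.5 mm
I = pi * r^4 / 4 = pi * 79.5^4 / 4
= 31373169.51 mm^4

31373169.51 mm^4


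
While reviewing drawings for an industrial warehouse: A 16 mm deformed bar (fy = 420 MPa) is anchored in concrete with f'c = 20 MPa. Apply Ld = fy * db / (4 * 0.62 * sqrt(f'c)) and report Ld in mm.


Ld = (fy * db) / (4 * 0.62 * sqrt(f'c))
= (420 * 16) / (4 * 0.62 * sqrt(20))
= 6720 / 11.0909
= 605.9 mm

605.9 mm


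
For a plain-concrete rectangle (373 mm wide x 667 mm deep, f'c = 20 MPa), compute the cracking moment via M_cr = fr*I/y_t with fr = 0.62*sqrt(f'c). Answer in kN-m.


fr = 0.62 * sqrt(20) = 0.62 * 4.4721 = 2.7727 MPa
I = 373 * 667^3 / 12 = 9223698266.58 mm^4
y_t = 333.5 mm
M_cr = fr * I / y_t = 2.7727 * 9223698266.58 / 333.5 N-mm
= 76.686 kN-m

76.686 kN-m


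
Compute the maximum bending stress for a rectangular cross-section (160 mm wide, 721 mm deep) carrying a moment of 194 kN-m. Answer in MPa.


I = b * h^3 / 12 = 160 * 721^3 / 12 = 4997404813.33 mm^4
y = h / 2 = 721 / 2 = 360.5 mm
M = 194 kN-m = 194000000.0 N-mm
sigma = M * y / I = 194000000.0 * 360.5 / 4997404813.33
= 13.99 MPa

13.99 MPa


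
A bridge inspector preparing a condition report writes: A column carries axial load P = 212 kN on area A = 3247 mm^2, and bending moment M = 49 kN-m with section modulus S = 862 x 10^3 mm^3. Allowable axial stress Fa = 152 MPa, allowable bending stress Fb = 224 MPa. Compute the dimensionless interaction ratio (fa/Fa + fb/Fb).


f_a = P / A = 212000.0 / 3247 = 65.291 MPa
f_b = M / S = 49000000.0 / 862000.0 = 56.8445 MPa
Ratio = f_a / Fa + f_b / Fb
= 65.291 / 152 + 56.8445 / 224
= 0.6833 (dimensionless)

0.6833 (dimensionless)


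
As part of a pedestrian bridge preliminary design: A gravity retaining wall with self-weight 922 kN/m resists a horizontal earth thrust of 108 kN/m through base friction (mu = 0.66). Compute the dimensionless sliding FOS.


Resisting force = mu * W = 0.66 * 922 = 608.52 kN/m
FOS = Resisting / Driving = 608.52 / 108
= 5.6344 (dimensionless)

5.6344 (dimensionless)


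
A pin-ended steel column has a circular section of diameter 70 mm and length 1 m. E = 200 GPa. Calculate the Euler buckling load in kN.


I = pi * d^4 / 64 = 1178588.12 mm^4
L = 1000.0 mm
P_cr = pi^2 * E * I / L^2
= 9.8696 * 200000.0 * 1178588.12 / 1000.0^2
= 2326439.7 N = 2326.4397 kN

2326.4397 kN


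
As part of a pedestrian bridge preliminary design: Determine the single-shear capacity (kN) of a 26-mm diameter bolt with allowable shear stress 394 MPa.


A = pi * d^2 / 4 = pi * 26^2 / 4 = 530.9292 mm^2
V = f_v * A / 1000 = 394 * 530.9292 / 1000
= 209.1861 kN

209.1861 kN


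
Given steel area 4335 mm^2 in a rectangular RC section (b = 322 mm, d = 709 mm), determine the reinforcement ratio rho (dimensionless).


rho = As / (b * d)
= 4335 / (322 * 709)
= 4335 / 228298
= 0.018988 (dimensionless)

0.018988 (dimensionless)


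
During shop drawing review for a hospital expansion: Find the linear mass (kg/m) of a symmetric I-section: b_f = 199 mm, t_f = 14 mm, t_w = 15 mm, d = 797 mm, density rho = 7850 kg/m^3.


A_flanges = 2 * 199 * 14 = 5572 mm^2
A_web = (797 - 2 * 14) * 15 = 11535 mm^2
A_total = 5572 + 11535 = 17107 mm^2 = 0.017107 m^2
Weight = rho * A = 7850 * 0.017107 = 134.29 kg/m

134.29 kg/m


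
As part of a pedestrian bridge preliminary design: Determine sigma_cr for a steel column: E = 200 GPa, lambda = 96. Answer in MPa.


sigma_cr = pi^2 * E / lambda^2
= 9.8696 * 200000.0 / 96^2
= 9.8696 * 200000.0 / 9216
= 214.1841 MPa

214.1841 MPa


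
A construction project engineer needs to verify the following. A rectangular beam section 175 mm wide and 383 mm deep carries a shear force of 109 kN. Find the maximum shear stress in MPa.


A = b * h = 175 * 383 = 67025 mm^2
V = 109 kN = 109000.0 N
tau_max = 1.5 * V / A = 1.5 * 109000.0 / 67025
= 2.4394 MPa

2.4394 MPa


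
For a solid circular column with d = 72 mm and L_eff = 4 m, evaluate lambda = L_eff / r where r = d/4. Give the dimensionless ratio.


Radius of gyration r = d / 4 = 72 / 4 = 18.0 mm
L_eff = 4000.0 mm
Slenderness ratio = L / r = 4000.0 / 18.0 = 222.22 (dimensionless)

222.22 (dimensionless)


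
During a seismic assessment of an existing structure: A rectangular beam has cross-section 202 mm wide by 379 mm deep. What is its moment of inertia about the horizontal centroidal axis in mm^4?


I = b * h^3 / 12
= 202 * 379^3 / 12
= 202 * 54439939 / 12
= 916405639.83 mm^4

916405639.83 mm^4


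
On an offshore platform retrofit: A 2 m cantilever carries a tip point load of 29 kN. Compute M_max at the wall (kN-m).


For a cantilever with a point load at the free end:
M_max = P * L = 29 * 2 = 58 kN-m

58 kN-m


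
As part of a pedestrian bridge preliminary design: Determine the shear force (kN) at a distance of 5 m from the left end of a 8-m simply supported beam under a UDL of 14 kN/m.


R_A = w * L / 2 = 14 * 8 / 2 = 56.0 kN
V(x) = R_A - w * x = 56.0 - 14 * 5
= -14.0 kN

-14.0 kN


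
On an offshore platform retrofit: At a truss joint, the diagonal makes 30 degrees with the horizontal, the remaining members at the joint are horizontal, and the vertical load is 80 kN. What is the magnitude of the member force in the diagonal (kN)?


At the joint, only the diagonal has a vertical component, so vertical equilibrium gives:
F * sin(30) = 80
F = 80 / sin(30)
= 80 / 0.5
= 160.0 kN

160.0 kN


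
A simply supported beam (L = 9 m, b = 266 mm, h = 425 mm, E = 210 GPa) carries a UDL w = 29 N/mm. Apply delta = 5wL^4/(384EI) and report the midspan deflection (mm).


I = 266 * 425^3 / 12 = 1701638020.83 mm^4
L = 9000.0 mm, w = 29 N/mm, E = 210000.0 MPa
delta = 5 * w * L^4 / (384 * E * I)
= 5 * 29 * 9000.0^4 / (384 * 210000.0 * 1701638020.83)
= 6.933 mm

6.933 mm


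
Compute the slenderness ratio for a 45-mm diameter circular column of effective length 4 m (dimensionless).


Radius of gyration r = d / 4 = 45 / 4 = 11.25 mm
L_eff = 4000.0 mm
Slenderness ratio = L / r = 4000.0 / 11.25 = 355.56 (dimensionless)

355.56 (dimensionless)


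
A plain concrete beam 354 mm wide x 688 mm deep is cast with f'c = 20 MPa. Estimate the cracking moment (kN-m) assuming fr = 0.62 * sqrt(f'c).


fr = 0.62 * sqrt(20) = 0.62 * 4.4721 = 2.7727 MPa
I = 354 * 688^3 / 12 = 9606989824.0 mm^4
y_t = 344.0 mm
M_cr = fr * I / y_t = 2.7727 * 9606989824.0 / 344.0 N-mm
= 77.4347 kN-m

77.4347 kN-m


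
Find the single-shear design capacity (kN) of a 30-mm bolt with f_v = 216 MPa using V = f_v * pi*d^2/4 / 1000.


A = pi * d^2 / 4 = pi * 30^2 / 4 = 706.8583 mm^2
V = f_v * A / 1000 = 216 * 706.8583 / 1000
= 152.6814 kN

152.6814 kN


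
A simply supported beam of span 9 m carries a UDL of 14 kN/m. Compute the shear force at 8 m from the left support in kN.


R_A = w * L / 2 = 14 * 9 / 2 = 63.0 kN
V(x) = R_A - w * x = 63.0 - 14 * 8
= -49.0 kN

-49.0 kN


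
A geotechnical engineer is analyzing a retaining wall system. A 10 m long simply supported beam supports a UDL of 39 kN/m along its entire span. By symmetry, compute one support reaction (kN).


Total load = w * L = 39 * 10 = 390 kN
By symmetry, each reaction R = total / 2 = 390 / 2 = 195.0 kN

195.0 kN


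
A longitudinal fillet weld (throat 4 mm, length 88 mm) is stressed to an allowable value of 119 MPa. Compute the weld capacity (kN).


Strength = throat * length * allowable stress
= 4 * 88 * 119 N
= 41888 N
= 41.89 kN

41.89 kN


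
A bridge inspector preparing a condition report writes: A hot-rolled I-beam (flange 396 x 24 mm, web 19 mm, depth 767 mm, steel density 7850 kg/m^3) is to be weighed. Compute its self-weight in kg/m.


A_flanges = 2 * 396 * 24 = 19008 mm^2
A_web = (767 - 2 * 24) * 19 = 13661 mm^2
A_total = 19008 + 13661 = 32669 mm^2 = 0.032669 m^2
Weight = rho * A = 7850 * 0.032669 = 256.4516 kg/m

256.4516 kg/m


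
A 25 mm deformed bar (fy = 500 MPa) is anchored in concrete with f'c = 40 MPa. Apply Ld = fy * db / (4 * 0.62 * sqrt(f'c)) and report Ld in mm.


Ld = (fy * db) / (4 * 0.62 * sqrt(f'c))
= (500 * 25) / (4 * 0.62 * sqrt(40))
= 12500 / 15.6849
= 796.94 mm

796.94 mm


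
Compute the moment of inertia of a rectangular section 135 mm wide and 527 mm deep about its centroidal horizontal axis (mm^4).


I = b * h^3 / 12
= 135 * 527^3 / 12
= 135 * 146363183 / 12
= 1646585808.75 mm^4

1646585808.75 mm^4


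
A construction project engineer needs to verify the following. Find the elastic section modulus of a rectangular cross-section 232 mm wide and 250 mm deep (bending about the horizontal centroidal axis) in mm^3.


S = b * h^2 / 6
= 232 * 250^2 / 6
= 232 * 62500 / 6
= 2416666.67 mm^3

2416666.67 mm^3


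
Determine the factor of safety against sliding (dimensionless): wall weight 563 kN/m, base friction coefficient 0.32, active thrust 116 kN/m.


Resisting force = mu * W = 0.32 * 563 = 180.16 kN/m
FOS = Resisting / Driving = 180.16 / 116
= 1.5531 (dimensionless)

1.5531 (dimensionless)


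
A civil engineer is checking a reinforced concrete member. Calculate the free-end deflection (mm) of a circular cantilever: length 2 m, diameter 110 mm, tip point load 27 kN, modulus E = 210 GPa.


I = pi * d^4 / 64 = pi * 110^4 / 64 = 7186884.07 mm^4
L = 2000.0 mm, P = 27000.0 N, E = 210000.0 MPa
delta = P * L^3 / (3 * E * I)
= 27000.0 * 2000.0^3 / (3 * 210000.0 * 7186884.07)
= 47.706 mm

47.706 mm


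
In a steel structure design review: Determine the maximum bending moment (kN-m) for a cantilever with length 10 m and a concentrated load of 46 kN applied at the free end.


For a cantilever with a point load at the free end:
M_max = P * L = 46 * 10 = 460 kN-m

460 kN-m


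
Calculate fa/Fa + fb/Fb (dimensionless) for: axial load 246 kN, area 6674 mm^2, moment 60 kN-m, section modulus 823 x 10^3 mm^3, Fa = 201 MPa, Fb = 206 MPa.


f_a = P / A = 246000.0 / 6674 = 36.8595 MPa
f_b = M / S = 60000000.0 / 823000.0 = 72.904 MPa
Ratio = f_a / Fa + f_b / Fb
= 36.8595 / 201 + 72.904 / 206
= 0.5373 (dimensionless)

0.5373 (dimensionless)


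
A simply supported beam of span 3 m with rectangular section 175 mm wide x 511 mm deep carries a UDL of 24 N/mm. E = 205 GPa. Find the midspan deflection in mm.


I = 175 * 511^3 / 12 = 1945895452.08 mm^4
L = 3000.0 mm, w = 24 N/mm, E = 205000.0 MPa
delta = 5 * w * L^4 / (384 * E * I)
= 5 * 24 * 3000.0^4 / (384 * 205000.0 * 1945895452.08)
= 0.0635 mm

0.0635 mm


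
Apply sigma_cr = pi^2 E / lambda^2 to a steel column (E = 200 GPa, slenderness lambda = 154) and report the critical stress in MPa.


sigma_cr = pi^2 * E / lambda^2
= 9.8696 * 200000.0 / 154^2
= 9.8696 * 200000.0 / 23716
= 83.2316 MPa

83.2316 MPa


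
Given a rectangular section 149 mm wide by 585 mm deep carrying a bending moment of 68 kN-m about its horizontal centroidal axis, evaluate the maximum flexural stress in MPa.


I = b * h^3 / 12 = 149 * 585^3 / 12 = 2485836843.75 mm^4
y = h / 2 = 585 / 2 = 292.5 mm
M = 68 kN-m = 68000000.0 N-mm
sigma = M * y / I = 68000000.0 * 292.5 / 2485836843.75
= 8.0 MPa

8.0 MPa


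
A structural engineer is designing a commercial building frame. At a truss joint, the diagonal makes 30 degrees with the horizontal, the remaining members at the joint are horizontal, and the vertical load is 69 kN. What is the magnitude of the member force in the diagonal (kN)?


At the joint, only the diagonal has a vertical component, so vertical equilibrium gives:
F * sin(30) = 69
F = 69 / sin(30)
= 69 / 0.5
= 138.0 kN

138.0 kN


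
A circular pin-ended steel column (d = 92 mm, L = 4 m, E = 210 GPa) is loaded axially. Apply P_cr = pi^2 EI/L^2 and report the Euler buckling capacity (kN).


I = pi * d^4 / 64 = 3516585.72 mm^4
L = 4000.0 mm
P_cr = pi^2 * E * I / L^2
= 9.8696 * 210000.0 * 3516585.72 / 4000.0^2
= 455533.44 N = 455.5334 kN

455.5334 kN


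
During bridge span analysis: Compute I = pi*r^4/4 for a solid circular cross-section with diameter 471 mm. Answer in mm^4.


r = d / 2 = 471 / 2 = 235.5 mm
I = pi * r^4 / 4 = pi * 235.5^4 / 4
= 2415758560.74 mm^4

2415758560.74 mm^4


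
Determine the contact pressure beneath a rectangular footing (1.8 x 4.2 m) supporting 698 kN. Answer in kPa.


A = 1.8 * 4.2 = 7.56 m^2
q = P / A = 698 / 7.56
= 92.328 kPa

92.328 kPa


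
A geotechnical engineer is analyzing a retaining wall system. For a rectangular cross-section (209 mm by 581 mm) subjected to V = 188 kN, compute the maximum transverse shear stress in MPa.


A = b * h = 209 * 581 = 121429 mm^2
V = 188 kN = 188000.0 N
tau_max = 1.5 * V / A = 1.5 * 188000.0 / 121429
= 2.3223 MPa

2.3223 MPa


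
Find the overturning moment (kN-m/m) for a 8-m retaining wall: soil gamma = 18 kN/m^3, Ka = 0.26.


Pa = 0.5 * Ka * gamma * H^2
= 0.5 * 0.26 * 18 * 8^2
= 149.76 kN/m
Arm = H / 3 = 8 / 3 = 2.6667 m
Mo = Pa * arm = Pa * H / 3 = 149.76 * 8 / 3 = 399.36 kN-m/m

399.36 kN-m/m


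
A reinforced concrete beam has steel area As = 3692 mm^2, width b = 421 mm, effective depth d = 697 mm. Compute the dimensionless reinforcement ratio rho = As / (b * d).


rho = As / (b * d)
= 3692 / (421 * 697)
= 3692 / 293437
= 0.012582 (dimensionless)

0.012582 (dimensionless)


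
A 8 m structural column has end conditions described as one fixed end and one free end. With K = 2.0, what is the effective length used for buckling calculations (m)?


L_eff = K * L
= 2.0 * 8
= 16.0 m

16.0 m


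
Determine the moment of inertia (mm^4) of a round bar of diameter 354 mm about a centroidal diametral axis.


r = d / 2 = 354 / 2 = 177.0 mm
I = pi * r^4 / 4 = pi * 177.0^4 / 4
= 770873199.04 mm^4

770873199.04 mm^4


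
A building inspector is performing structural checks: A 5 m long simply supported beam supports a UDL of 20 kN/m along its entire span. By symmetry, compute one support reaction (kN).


Total load = w * L = 20 * 5 = 100 kN
By symmetry, each reaction R = total / 2 = 100 / 2 = 50.0 kN

50.0 kN


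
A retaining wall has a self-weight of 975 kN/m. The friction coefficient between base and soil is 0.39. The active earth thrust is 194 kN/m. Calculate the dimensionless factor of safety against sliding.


Resisting force = mu * W = 0.39 * 975 = 380.25 kN/m
FOS = Resisting / Driving = 380.25 / 194
= 1.9601 (dimensionless)

1.9601 (dimensionless)


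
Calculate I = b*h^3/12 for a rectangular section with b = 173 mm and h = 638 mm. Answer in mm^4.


I = b * h^3 / 12
= 173 * 638^3 / 12
= 173 * 259694072 / 12
= 3743922871.33 mm^4

3743922871.33 mm^4


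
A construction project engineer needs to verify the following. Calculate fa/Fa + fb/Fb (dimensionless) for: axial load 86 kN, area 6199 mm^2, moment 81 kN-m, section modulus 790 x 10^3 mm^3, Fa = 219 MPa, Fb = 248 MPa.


f_a = P / A = 86000.0 / 6199 = 13.8732 MPa
f_b = M / S = 81000000.0 / 790000.0 = 102.5316 MPa
Ratio = f_a / Fa + f_b / Fb
= 13.8732 / 219 + 102.5316 / 248
= 0.4768 (dimensionless)

0.4768 (dimensionless)


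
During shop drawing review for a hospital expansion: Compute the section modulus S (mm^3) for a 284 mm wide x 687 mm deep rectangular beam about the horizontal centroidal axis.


S = b * h^2 / 6
= 284 * 687^2 / 6
= 284 * 471969 / 6
= 22339866.0 mm^3

22339866.0 mm^3


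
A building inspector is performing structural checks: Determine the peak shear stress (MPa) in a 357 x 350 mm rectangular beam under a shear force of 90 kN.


A = b * h = 357 * 350 = 124950 mm^2
V = 90 kN = 90000.0 N
tau_max = 1.5 * V / A = 1.5 * 90000.0 / 124950
= 1.0804 MPa

1.0804 MPa


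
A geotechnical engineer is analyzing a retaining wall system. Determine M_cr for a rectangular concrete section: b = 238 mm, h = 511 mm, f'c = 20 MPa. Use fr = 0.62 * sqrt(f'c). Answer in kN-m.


fr = 0.62 * sqrt(20) = 0.62 * 4.4721 = 2.7727 MPa
I = 238 * 511^3 / 12 = 2646417814.83 mm^4
y_t = 255.5 mm
M_cr = fr * I / y_t = 2.7727 * 2646417814.83 / 255.5 N-mm
= 28.7193 kN-m

28.7193 kN-m


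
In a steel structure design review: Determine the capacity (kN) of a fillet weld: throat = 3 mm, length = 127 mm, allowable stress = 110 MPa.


Strength = throat * length * allowable stress
= 3 * 127 * 110 N
= 41910 N
= 41.91 kN

41.91 kN


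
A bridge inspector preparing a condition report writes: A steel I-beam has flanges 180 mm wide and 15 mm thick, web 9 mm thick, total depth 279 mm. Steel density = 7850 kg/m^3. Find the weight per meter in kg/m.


A_flanges = 2 * 180 * 15 = 5400 mm^2
A_web = (279 - 2 * 15) * 9 = 2241 mm^2
A_total = 5400 + 2241 = 7641 mm^2 = 0.007641 m^2
Weight = rho * A = 7850 * 0.007641 = 59.9819 kg/m

59.9819 kg/m


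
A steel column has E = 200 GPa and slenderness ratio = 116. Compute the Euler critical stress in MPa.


sigma_cr = pi^2 * E / lambda^2
= 9.8696 * 200000.0 / 116^2
= 9.8696 * 200000.0 / 13456
= 146.6945 MPa

146.6945 MPa


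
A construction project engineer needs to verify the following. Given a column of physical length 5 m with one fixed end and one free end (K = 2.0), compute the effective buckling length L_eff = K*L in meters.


L_eff = K * L
= 2.0 * 5
= 10.0 m

10.0 m


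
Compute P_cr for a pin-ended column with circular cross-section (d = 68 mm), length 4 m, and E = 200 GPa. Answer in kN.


I = pi * d^4 / 64 = 1049555.84 mm^4
L = 4000.0 mm
P_cr = pi^2 * E * I / L^2
= 9.8696 * 200000.0 * 1049555.84 / 4000.0^2
= 129483.76 N = 129.4838 kN

129.4838 kN


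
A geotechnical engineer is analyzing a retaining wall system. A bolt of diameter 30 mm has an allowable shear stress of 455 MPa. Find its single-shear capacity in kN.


A = pi * d^2 / 4 = pi * 30^2 / 4 = 706.8583 mm^2
V = f_v * A / 1000 = 455 * 706.8583 / 1000
= 321.6205 kN

321.6205 kN


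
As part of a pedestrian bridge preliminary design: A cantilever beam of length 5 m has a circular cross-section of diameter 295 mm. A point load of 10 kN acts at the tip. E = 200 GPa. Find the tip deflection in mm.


I = pi * d^4 / 64 = pi * 295^4 / 64 = 371755979.48 mm^4
L = 5000.0 mm, P = 10000.0 N, E = 200000.0 MPa
delta = P * L^3 / (3 * E * I)
= 10000.0 * 5000.0^3 / (3 * 200000.0 * 371755979.48)
= 5.604 mm

5.604 mm


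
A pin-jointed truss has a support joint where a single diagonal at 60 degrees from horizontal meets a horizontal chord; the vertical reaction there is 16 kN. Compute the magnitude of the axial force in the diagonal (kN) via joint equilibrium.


At the joint, only the diagonal has a vertical component, so vertical equilibrium gives:
F * sin(60) = 16
F = 16 / sin(60)
= 16 / 0.866025
= 18.48 kN

18.48 kN


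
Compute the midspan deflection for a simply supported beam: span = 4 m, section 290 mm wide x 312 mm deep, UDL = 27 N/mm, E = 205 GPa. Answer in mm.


I = 290 * 312^3 / 12 = 733973760.0 mm^4
L = 4000.0 mm, w = 27 N/mm, E = 205000.0 MPa
delta = 5 * w * L^4 / (384 * E * I)
= 5 * 27 * 4000.0^4 / (384 * 205000.0 * 733973760.0)
= 0.5981 mm

0.5981 mm


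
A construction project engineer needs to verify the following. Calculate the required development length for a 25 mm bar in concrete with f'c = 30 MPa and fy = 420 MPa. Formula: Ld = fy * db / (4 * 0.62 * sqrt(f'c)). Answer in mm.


Ld = (fy * db) / (4 * 0.62 * sqrt(f'c))
= (420 * 25) / (4 * 0.62 * sqrt(30))
= 10500 / 13.5835
= 773.0 mm

773.0 mm


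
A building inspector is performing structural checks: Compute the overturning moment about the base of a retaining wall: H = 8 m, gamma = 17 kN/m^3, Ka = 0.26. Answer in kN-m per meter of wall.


Pa = 0.5 * Ka * gamma * H^2
= 0.5 * 0.26 * 17 * 8^2
= 141.44 kN/m
Arm = H / 3 = 8 / 3 = 2.6667 m
Mo = Pa * arm = Pa * H / 3 = 141.44 * 8 / 3 = 377.1733 kN-m/m

377.1733 kN-m/m


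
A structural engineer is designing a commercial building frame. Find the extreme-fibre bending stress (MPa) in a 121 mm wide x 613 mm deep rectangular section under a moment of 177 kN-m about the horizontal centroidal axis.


I = b * h^3 / 12 = 121 * 613^3 / 12 = 2322659503.08 mm^4
y = h / 2 = 613 / 2 = 306.5 mm
M = 177 kN-m = 177000000.0 N-mm
sigma = M * y / I = 177000000.0 * 306.5 / 2322659503.08
= 23.36 MPa

23.36 MPa


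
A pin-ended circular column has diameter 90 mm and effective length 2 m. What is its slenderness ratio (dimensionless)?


Radius of gyration r = d / 4 = 90 / 4 = 22.5 mm
L_eff = 2000.0 mm
Slenderness ratio = L / r = 2000.0 / 22.5 = 88.89 (dimensionless)

88.89 (dimensionless)


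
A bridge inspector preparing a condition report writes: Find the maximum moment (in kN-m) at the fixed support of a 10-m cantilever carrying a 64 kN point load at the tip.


For a cantilever with a point load at the free end:
M_max = P * L = 64 * 10 = 640 kN-m

640 kN-m


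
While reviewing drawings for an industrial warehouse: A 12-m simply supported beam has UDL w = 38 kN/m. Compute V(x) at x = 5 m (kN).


R_A = w * L / 2 = 38 * 12 / 2 = 228.0 kN
V(x) = R_A - w * x = 228.0 - 38 * 5
= 38.0 kN

38.0 kN


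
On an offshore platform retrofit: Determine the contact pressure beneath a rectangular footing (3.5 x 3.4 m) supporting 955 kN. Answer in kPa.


A = 3.5 * 3.4 = 11.9 m^2
q = P / A = 955 / 11.9
= 80.2521 kPa

80.2521 kPa


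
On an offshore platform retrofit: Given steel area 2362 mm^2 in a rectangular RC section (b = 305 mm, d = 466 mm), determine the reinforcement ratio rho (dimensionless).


rho = As / (b * d)
= 2362 / (305 * 466)
= 2362 / 142130
= 0.016619 (dimensionless)

0.016619 (dimensionless)


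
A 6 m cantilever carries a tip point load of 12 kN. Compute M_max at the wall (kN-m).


For a cantilever with a point load at the free end:
M_max = P * L = 12 * 6 = 72 kN-m

72 kN-m


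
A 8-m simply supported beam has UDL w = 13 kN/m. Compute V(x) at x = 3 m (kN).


R_A = w * L / 2 = 13 * 8 / 2 = 52.0 kN
V(x) = R_A - w * x = 52.0 - 13 * 3
= 13.0 kN

13.0 kN


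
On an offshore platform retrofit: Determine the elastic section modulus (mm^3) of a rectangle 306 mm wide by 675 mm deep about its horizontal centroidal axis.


S = b * h^2 / 6
= 306 * 675^2 / 6
= 306 * 455625 / 6
= 23236875.0 mm^3

23236875.0 mm^3


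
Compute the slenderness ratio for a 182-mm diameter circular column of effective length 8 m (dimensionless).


Radius of gyration r = d / 4 = 182 / 4 = 45.5 mm
L_eff = 8000.0 mm
Slenderness ratio = L / r = 8000.0 / 45.5 = 175.82 (dimensionless)

175.82 (dimensionless)


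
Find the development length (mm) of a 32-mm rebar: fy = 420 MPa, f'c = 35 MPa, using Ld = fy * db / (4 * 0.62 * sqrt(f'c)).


Ld = (fy * db) / (4 * 0.62 * sqrt(f'c))
= (420 * 32) / (4 * 0.62 * sqrt(35))
= 13440 / 14.6719
= 916.04 mm

916.04 mm


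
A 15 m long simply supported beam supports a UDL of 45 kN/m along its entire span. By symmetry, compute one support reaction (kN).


Total load = w * L = 45 * 15 = 675 kN
By symmetry, each reaction R = total / 2 = 675 / 2 = 337.5 kN

337.5 kN


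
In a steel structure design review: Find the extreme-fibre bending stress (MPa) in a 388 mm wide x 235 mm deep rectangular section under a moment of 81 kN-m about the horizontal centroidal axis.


I = b * h^3 / 12 = 388 * 235^3 / 12 = 419617958.33 mm^4
y = h / 2 = 235 / 2 = 117.5 mm
M = 81 kN-m = 81000000.0 N-mm
sigma = M * y / I = 81000000.0 * 117.5 / 419617958.33
= 22.68 MPa

22.68 MPa


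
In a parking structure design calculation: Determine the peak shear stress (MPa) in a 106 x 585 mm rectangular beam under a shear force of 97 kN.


A = b * h = 106 * 585 = 62010 mm^2
V = 97 kN = 97000.0 N
tau_max = 1.5 * V / A = 1.5 * 97000.0 / 62010
= 2.3464 MPa

2.3464 MPa


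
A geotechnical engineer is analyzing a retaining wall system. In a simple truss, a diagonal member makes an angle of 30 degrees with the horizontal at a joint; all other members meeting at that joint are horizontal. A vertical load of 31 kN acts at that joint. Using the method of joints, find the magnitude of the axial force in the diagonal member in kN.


At the joint, only the diagonal has a vertical component, so vertical equilibrium gives:
F * sin(30) = 31
F = 31 / sin(30)
= 31 / 0.5
= 62.0 kN

62.0 kN
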